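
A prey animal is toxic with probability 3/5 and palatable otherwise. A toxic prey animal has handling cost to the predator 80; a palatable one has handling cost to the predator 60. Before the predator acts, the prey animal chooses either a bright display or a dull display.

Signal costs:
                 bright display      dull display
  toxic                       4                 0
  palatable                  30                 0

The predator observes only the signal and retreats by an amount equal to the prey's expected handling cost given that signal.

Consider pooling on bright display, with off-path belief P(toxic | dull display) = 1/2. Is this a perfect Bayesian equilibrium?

No

At the pooled signal (bright display) the predator holds the prior 3/5 and pays 3/5·80 + 2/5·60 = 72. Off-path (dull display) belief 1/2 gives 1/2·80 + 1/2·60 = 70.
Toxic: bright display gives 72 − 4 = 68; dull display gives 70 − 0 = 70. Deviates. ✗
Palatable: bright display gives 72 − 30 = 42; dull display gives 70 − 0 = 70. Deviates. ✗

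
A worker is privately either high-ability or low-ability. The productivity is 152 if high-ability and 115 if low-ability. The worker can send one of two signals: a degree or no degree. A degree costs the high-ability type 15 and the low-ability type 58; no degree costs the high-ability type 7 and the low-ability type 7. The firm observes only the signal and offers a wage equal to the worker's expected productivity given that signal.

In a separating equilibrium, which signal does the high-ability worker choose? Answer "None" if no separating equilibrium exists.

degree

Try high-ability → degree, low-ability → no degree:
  If types separate, degree earns payment 152 and no degree earns 115.
  High-ability: degree gives 152 − 15 = 137; no degree gives 115 − 7 = 108. No deviation. ✓
  Low-ability: no degree gives 115 − 7 = 108; degree gives 152 − 58 = 94. No deviation. ✓
Both hold — the high-ability type sends degree.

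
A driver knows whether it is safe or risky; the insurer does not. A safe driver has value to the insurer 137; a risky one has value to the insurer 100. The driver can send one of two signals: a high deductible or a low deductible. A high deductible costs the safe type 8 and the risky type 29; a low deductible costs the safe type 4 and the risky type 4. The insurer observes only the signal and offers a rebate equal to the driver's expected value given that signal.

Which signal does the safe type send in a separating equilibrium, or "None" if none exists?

None

Try safe → high deductible, risky → low deductible:
  Under separation the insurer infers type exactly: high deductible → safe (pays 137), low deductible → risky (pays 100).
  Safe: high deductible gives 137 − 8 = 129; low deductible gives 100 − 4 = 96. No deviation. ✓
  Risky: low deductible gives 100 − 4 = 96; high deductible gives 137 − 29 = 108. Would deviate. ✗
Try safe → low deductible, risky → high deductible:
  Under separation the insurer infers type exactly: low deductible → safe (pays 137), high deductible → risky (pays 100).
  Safe: low deductible gives 137 − 4 = 133; high deductible gives 100 − 8 = 92. No deviation. ✓
  Risky: high deductible gives 100 − 29 = 71; low deductible gives 137 − 4 = 133. Would deviate. ✗
Neither assignment is incentive-compatible.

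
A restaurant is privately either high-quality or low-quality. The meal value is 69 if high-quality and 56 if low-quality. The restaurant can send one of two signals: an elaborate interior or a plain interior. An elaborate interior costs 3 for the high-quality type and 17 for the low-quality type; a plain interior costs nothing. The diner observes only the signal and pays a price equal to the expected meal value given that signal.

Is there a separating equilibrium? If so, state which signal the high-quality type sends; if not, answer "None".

Try high-quality → elaborate interior, low-quality → plain interior:
  If types separate, elaborate interior earns payment 69 and plain interior earns 56.
  High-quality: elaborate interior gives 69 − 3 = 66; plain interior gives 56 − 0 = 56. No deviation. ✓
  Low-quality: plain interior gives 56 − 0 = 56; elaborate interior gives 69 − 17 = 52. No deviation. ✓
Both hold — the high-quality type sends elaborate interior.

elaborate interior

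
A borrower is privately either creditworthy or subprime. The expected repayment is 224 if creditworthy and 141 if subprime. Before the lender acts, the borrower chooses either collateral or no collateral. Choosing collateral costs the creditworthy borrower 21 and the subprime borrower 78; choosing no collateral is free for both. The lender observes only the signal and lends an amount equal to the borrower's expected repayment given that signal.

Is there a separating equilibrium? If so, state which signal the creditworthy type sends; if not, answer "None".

Try creditworthy → collateral, subprime → no collateral:
  If types separate, collateral earns payment 224 and no collateral earns 141.
  Creditworthy: collateral gives 224 − 21 = 203; no collateral gives 141 − 0 = 141. No deviation. ✓
  Subprime: no collateral gives 141 − 0 = 141; collateral gives 224 − 78 = 146. Would deviate. ✗
Try creditworthy → no collateral, subprime → collateral:
  If types separate, no collateral earns payment 224 and collateral earns 141.
  Creditworthy: no collateral gives 224 − 0 = 224; collateral gives 141 − 21 = 120. No deviation. ✓
  Subprime: collateral gives 141 − 78 = 63; no collateral gives 224 − 0 = 224. Would deviate. ✗
Neither assignment is incentive-compatible.

None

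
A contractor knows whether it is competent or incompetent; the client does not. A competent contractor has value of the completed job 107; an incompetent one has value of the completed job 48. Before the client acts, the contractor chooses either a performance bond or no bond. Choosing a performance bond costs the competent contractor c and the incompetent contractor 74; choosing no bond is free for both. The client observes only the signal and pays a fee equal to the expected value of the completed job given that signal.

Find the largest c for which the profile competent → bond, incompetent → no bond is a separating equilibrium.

59

Under separation: bond → competent (pays 107); no bond → incompetent (pays 48).
Incompetent: 48 − 0 = 48 ≥ 107 − 74 = 33. Holds regardless of c. ✓
Competent: 107 − c ≥ 48 − 0, so c ≤ 107 − 48 = 59.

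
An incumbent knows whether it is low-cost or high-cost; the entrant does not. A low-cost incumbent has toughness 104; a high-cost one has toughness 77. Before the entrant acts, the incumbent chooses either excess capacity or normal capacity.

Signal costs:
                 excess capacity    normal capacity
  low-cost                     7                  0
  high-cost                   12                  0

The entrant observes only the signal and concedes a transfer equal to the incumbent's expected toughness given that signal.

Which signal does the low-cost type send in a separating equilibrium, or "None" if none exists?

None

Try low-cost → excess capacity, high-cost → normal capacity:
  If types separate, excess capacity earns payment 104 and normal capacity earns 77.
  Low-cost: excess capacity gives 104 − 7 = 97; normal capacity gives 77 − 0 = 77. No deviation. ✓
  High-cost: normal capacity gives 77 − 0 = 77; excess capacity gives 104 − 12 = 92. Would deviate. ✗
Try low-cost → normal capacity, high-cost → excess capacity:
  If types separate, normal capacity earns payment 104 and excess capacity earns 77.
  Low-cost: normal capacity gives 104 − 0 = 104; excess capacity gives 77 − 7 = 70. No deviation. ✓
  High-cost: excess capacity gives 77 − 12 = 65; normal capacity gives 104 − 0 = 104. Would deviate. ✗
Neither assignment is incentive-compatible.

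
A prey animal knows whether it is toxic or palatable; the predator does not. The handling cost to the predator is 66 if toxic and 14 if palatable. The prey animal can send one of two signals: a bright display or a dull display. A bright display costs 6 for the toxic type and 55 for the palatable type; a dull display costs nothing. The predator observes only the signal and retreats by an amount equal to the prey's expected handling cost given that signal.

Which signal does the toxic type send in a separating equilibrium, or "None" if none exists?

Try toxic → bright display, palatable → dull display:
  If types separate, bright display earns payment 66 and dull display earns 14.
  Toxic: bright display gives 66 − 6 = 60; dull display gives 14 − 0 = 14. No deviation. ✓
  Palatable: dull display gives 14 − 0 = 14; bright display gives 66 − 55 = 11. No deviation. ✓
Both hold — the toxic type sends bright display.

bright display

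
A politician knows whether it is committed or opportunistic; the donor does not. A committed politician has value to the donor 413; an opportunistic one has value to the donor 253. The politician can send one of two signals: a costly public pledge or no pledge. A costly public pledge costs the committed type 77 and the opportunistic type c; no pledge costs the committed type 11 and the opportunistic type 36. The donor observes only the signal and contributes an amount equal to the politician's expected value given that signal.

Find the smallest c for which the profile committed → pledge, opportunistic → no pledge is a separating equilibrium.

Under separation: pledge → committed (pays 413); no pledge → opportunistic (pays 253).
Committed: 413 − 77 = 336 ≥ 253 − 11 = 242. Holds regardless of c. ✓
Opportunistic: 253 − 36 ≥ 413 − c, so c ≥ 413 − 217 = 196.

196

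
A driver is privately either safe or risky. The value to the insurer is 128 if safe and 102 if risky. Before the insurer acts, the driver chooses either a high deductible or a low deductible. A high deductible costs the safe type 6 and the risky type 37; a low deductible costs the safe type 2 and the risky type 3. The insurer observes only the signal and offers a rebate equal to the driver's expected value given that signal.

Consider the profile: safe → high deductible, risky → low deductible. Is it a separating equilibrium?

Under separation the insurer infers type exactly: high deductible → safe (pays 128), low deductible → risky (pays 102).
Safe: high deductible gives 128 − 6 = 122; low deductible gives 102 − 2 = 100. No deviation. ✓
Risky: low deductible gives 102 − 3 = 99; high deductible gives 128 − 37 = 91. No deviation. ✓
Neither type gains from mimicking the other.

Yes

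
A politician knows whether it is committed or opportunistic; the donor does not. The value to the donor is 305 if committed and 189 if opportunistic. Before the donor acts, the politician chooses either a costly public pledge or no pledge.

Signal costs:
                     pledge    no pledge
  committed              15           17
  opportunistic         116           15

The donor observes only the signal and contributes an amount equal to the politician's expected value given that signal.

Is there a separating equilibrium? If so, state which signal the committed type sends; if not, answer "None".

None

Try committed → pledge, opportunistic → no pledge:
  If types separate, pledge earns payment 305 and no pledge earns 189.
  Committed: pledge gives 305 − 15 = 290; no pledge gives 189 − 17 = 172. No deviation. ✓
  Opportunistic: no pledge gives 189 − 15 = 174; pledge gives 305 − 116 = 189. Would deviate. ✗
Try committed → no pledge, opportunistic → pledge:
  If types separate, no pledge earns payment 305 and pledge earns 189.
  Committed: no pledge gives 305 − 17 = 288; pledge gives 189 − 15 = 174. No deviation. ✓
  Opportunistic: pledge gives 189 − 116 = 73; no pledge gives 305 − 15 = 290. Would deviate. ✗
Neither assignment is incentive-compatible.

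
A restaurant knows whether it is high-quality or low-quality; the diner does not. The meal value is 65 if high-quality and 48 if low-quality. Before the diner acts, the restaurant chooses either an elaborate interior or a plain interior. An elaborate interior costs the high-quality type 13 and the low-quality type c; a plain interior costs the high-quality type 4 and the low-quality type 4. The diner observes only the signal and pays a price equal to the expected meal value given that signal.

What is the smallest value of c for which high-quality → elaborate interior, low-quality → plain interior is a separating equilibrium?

21

Under separation: elaborate interior → high-quality (pays 65); plain interior → low-quality (pays 48).
High-quality: 65 − 13 = 52 ≥ 48 − 4 = 44. Holds regardless of c. ✓
Low-quality: 48 − 4 ≥ 65 − c, so c ≥ 65 − 44 = 21.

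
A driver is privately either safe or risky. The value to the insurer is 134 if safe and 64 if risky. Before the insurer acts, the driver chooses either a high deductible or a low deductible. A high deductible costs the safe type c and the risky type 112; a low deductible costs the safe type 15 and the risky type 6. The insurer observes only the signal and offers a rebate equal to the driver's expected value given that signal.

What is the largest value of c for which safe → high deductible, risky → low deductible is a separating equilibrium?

85

Under separation: high deductible → safe (pays 134); low deductible → risky (pays 64).
Risky: 64 − 6 = 58 ≥ 134 − 112 = 22. Holds regardless of c. ✓
Safe: 134 − c ≥ 64 − 15, so c ≤ 134 − 49 = 85.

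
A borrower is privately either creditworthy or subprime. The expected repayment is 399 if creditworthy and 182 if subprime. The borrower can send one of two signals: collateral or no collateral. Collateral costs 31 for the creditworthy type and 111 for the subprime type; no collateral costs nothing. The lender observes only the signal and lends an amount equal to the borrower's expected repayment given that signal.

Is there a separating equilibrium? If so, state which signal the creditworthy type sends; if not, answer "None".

Try creditworthy → collateral, subprime → no collateral:
  Under separation the lender infers type exactly: collateral → creditworthy (pays 399), no collateral → subprime (pays 182).
  Creditworthy: collateral gives 399 − 31 = 368; no collateral gives 182 − 0 = 182. No deviation. ✓
  Subprime: no collateral gives 182 − 0 = 182; collateral gives 399 − 111 = 288. Would deviate. ✗
Try creditworthy → no collateral, subprime → collateral:
  Under separation the lender infers type exactly: no collateral → creditworthy (pays 399), collateral → subprime (pays 182).
  Creditworthy: no collateral gives 399 − 0 = 399; collateral gives 182 − 31 = 151. No deviation. ✓
  Subprime: collateral gives 182 − 111 = 71; no collateral gives 399 − 0 = 399. Would deviate. ✗
Neither assignment is incentive-compatible.

None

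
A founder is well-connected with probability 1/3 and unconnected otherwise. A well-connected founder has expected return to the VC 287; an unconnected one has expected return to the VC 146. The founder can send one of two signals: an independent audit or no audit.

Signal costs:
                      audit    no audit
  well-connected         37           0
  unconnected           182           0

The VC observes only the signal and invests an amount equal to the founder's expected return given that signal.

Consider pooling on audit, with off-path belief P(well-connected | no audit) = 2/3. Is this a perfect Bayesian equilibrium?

At the pooled signal (audit) the VC holds the prior 1/3 and pays 1/3·287 + 2/3·146 = 193. Off-path (no audit) belief 2/3 gives 2/3·287 + 1/3·146 = 240.
Well-connected: audit gives 193 − 37 = 156; no audit gives 240 − 0 = 240. Deviates. ✗
Unconnected: audit gives 193 − 182 = 11; no audit gives 240 − 0 = 240. Deviates. ✗

No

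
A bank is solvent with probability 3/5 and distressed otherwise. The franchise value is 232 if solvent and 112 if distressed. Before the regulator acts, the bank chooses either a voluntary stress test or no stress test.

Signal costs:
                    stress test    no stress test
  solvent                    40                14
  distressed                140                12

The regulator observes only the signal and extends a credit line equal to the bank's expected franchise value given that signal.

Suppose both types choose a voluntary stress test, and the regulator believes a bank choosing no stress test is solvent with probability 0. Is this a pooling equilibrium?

On the equilibrium path (stress test) the regulator holds the prior 3/5 and pays 3/5·232 + 2/5·112 = 184. Off-path (no stress test) belief 0 gives 0·232 + 1·112 = 112.
Solvent: stress test gives 184 − 40 = 144; no stress test gives 112 − 14 = 98. Stays. ✓
Distressed: stress test gives 184 − 140 = 44; no stress test gives 112 − 12 = 100. Deviates. ✗

No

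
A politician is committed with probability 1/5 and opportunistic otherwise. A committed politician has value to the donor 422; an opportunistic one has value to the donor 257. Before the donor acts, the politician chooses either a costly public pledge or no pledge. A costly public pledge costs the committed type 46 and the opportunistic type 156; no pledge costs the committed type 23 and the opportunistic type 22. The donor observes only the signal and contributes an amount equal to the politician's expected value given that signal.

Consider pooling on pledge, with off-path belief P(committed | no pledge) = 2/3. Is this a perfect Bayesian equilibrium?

No

At the pooled signal (pledge) the donor holds the prior 1/5 and pays 1/5·422 + 4/5·257 = 290. Off-path (no pledge) belief 2/3 gives 2/3·422 + 1/3·257 = 367.
Committed: pledge gives 290 − 46 = 244; no pledge gives 367 − 23 = 344. Deviates. ✗
Opportunistic: pledge gives 290 − 156 = 134; no pledge gives 367 − 22 = 345. Deviates. ✗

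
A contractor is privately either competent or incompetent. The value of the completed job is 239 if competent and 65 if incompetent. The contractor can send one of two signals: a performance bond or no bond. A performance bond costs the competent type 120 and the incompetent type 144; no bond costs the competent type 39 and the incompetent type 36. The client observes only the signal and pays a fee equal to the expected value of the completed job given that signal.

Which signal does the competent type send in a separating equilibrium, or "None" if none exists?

None

Try competent → bond, incompetent → no bond:
  Under separation the client infers type exactly: bond → competent (pays 239), no bond → incompetent (pays 65).
  Competent: bond gives 239 − 120 = 119; no bond gives 65 − 39 = 26. No deviation. ✓
  Incompetent: no bond gives 65 − 36 = 29; bond gives 239 − 144 = 95. Would deviate. ✗
Try competent → no bond, incompetent → bond:
  Under separation the client infers type exactly: no bond → competent (pays 239), bond → incompetent (pays 65).
  Competent: no bond gives 239 − 39 = 200; bond gives 65 − 120 = -55. No deviation. ✓
  Incompetent: bond gives 65 − 144 = -79; no bond gives 239 − 36 = 203. Would deviate. ✗
Neither assignment is incentive-compatible.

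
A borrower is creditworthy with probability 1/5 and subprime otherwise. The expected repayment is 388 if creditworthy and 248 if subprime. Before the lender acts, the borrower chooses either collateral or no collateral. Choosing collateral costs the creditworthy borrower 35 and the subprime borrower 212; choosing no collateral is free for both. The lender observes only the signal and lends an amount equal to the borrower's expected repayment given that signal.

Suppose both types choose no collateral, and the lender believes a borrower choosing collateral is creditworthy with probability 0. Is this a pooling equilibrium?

Yes

At the pooled signal (no collateral) the lender holds the prior 1/5 and pays 1/5·388 + 4/5·248 = 276. Off-path (collateral) belief 0 gives 0·388 + 1·248 = 248.
Creditworthy: no collateral gives 276 − 0 = 276; collateral gives 248 − 35 = 213. Stays. ✓
Subprime: no collateral gives 276 − 0 = 276; collateral gives 248 − 212 = 36. Stays. ✓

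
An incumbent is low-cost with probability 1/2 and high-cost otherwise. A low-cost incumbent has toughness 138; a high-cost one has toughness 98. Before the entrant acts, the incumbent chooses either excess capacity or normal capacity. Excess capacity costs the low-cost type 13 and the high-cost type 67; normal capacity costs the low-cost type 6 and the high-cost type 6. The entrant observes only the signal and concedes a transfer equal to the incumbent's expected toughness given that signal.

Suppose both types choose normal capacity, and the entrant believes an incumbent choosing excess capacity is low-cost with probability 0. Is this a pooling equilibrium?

Yes

At the pooled signal (normal capacity) the entrant holds the prior 1/2 and pays 1/2·138 + 1/2·98 = 118. Off-path (excess capacity) belief 0 gives 0·138 + 1·98 = 98.
Low-cost: normal capacity gives 118 − 6 = 112; excess capacity gives 98 − 13 = 85. Stays. ✓
High-cost: normal capacity gives 118 − 6 = 112; excess capacity gives 98 − 67 = 31. Stays. ✓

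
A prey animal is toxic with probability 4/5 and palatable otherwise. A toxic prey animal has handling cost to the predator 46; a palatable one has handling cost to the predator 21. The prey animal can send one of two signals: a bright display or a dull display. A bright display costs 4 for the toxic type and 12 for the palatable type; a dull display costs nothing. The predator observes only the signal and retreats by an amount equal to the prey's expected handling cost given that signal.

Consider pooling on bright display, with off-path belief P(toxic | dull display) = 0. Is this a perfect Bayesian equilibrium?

Yes

On the equilibrium path (bright display) the predator holds the prior 4/5 and pays 4/5·46 + 1/5·21 = 41. Off-path (dull display) belief 0 gives 0·46 + 1·21 = 21.
Toxic: bright display gives 41 − 4 = 37; dull display gives 21 − 0 = 21. Stays. ✓
Palatable: bright display gives 41 − 12 = 29; dull display gives 21 − 0 = 21. Stays. ✓
Beliefs are Bayes-consistent on-path and both types best-respond.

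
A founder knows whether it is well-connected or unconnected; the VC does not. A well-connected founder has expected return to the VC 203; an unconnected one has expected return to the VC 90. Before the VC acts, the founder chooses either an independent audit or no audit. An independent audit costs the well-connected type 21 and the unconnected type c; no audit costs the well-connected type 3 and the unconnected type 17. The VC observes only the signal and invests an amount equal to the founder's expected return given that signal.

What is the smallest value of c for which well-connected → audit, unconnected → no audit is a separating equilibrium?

130

Under separation: audit → well-connected (pays 203); no audit → unconnected (pays 90).
Well-connected: 203 − 21 = 182 ≥ 90 − 3 = 87. Holds regardless of c. ✓
Unconnected: 90 − 17 ≥ 203 − c, so c ≥ 203 − 73 = 130.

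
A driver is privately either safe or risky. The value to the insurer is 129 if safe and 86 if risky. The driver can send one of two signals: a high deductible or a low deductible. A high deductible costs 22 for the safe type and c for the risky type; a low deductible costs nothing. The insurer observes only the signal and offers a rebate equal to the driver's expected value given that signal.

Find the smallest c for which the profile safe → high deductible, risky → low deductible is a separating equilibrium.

43

Under separation: high deductible → safe (pays 129); low deductible → risky (pays 86).
Safe: 129 − 22 = 107 ≥ 86 − 0 = 86. Holds regardless of c. ✓
Risky: 86 − 0 ≥ 129 − c, so c ≥ 129 − 86 = 43.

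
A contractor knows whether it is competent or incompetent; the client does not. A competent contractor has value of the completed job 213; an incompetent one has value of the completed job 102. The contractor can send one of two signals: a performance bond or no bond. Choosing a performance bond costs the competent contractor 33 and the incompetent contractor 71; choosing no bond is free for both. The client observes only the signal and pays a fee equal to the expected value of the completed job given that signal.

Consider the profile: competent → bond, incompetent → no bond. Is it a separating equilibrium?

If types separate, bond earns payment 213 and no bond earns 102.
Competent: bond gives 213 − 33 = 180; no bond gives 102 − 0 = 102. No deviation. ✓
Incompetent: no bond gives 102 − 0 = 102; bond gives 213 − 71 = 142. Would deviate. ✗

No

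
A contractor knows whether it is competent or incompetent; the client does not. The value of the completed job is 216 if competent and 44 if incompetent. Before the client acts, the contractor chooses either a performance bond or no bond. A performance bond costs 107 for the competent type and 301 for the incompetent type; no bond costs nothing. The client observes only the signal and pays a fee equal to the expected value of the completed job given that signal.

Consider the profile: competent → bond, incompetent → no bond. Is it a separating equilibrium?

Under separation the client infers type exactly: bond → competent (pays 216), no bond → incompetent (pays 44).
Competent: bond gives 216 − 107 = 109; no bond gives 44 − 0 = 44. No deviation. ✓
Incompetent: no bond gives 44 − 0 = 44; bond gives 216 − 301 = -85. No deviation. ✓
Both incentive constraints hold.

Yes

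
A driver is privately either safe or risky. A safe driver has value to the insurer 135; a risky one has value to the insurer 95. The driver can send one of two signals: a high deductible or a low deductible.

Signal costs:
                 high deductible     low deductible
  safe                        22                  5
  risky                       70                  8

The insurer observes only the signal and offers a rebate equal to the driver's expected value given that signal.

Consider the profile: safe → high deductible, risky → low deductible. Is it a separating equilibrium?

Under separation the insurer infers type exactly: high deductible → safe (pays 135), low deductible → risky (pays 95).
Safe: high deductible gives 135 − 22 = 113; low deductible gives 95 − 5 = 90. No deviation. ✓
Risky: low deductible gives 95 − 8 = 87; high deductible gives 135 − 70 = 65. No deviation. ✓
Both incentive constraints hold.

Yes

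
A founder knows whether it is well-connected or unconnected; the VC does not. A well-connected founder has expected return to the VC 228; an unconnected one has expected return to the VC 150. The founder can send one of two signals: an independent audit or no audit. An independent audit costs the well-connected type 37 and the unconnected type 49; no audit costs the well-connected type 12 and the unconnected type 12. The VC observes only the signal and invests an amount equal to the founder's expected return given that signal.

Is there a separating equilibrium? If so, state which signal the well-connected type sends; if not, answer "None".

None

Try well-connected → audit, unconnected → no audit:
  If types separate, audit earns payment 228 and no audit earns 150.
  Well-connected: audit gives 228 − 37 = 191; no audit gives 150 − 12 = 138. No deviation. ✓
  Unconnected: no audit gives 150 − 12 = 138; audit gives 228 − 49 = 179. Would deviate. ✗
Try well-connected → no audit, unconnected → audit:
  If types separate, no audit earns payment 228 and audit earns 150.
  Well-connected: no audit gives 228 − 12 = 216; audit gives 150 − 37 = 113. No deviation. ✓
  Unconnected: audit gives 150 − 49 = 101; no audit gives 228 − 12 = 216. Would deviate. ✗
Neither assignment is incentive-compatible.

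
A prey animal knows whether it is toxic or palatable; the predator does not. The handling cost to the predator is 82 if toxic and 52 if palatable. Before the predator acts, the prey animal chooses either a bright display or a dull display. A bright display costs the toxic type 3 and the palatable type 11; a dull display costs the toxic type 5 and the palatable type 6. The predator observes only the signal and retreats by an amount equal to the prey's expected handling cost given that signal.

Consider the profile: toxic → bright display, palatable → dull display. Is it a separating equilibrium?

If types separate, bright display earns payment 82 and dull display earns 52.
Toxic: bright display gives 82 − 3 = 79; dull display gives 52 − 5 = 47. No deviation. ✓
Palatable: dull display gives 52 − 6 = 46; bright display gives 82 − 11 = 71. Would deviate. ✗

No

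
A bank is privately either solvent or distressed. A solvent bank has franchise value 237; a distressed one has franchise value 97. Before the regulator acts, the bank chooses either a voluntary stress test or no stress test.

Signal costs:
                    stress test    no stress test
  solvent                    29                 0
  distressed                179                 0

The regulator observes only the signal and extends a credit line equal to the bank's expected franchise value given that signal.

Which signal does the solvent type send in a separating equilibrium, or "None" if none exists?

Try solvent → stress test, distressed → no stress test:
  If types separate, stress test earns payment 237 and no stress test earns 97.
  Solvent: stress test gives 237 − 29 = 208; no stress test gives 97 − 0 = 97. No deviation. ✓
  Distressed: no stress test gives 97 − 0 = 97; stress test gives 237 − 179 = 58. No deviation. ✓
Both hold — the solvent type sends stress test.

stress test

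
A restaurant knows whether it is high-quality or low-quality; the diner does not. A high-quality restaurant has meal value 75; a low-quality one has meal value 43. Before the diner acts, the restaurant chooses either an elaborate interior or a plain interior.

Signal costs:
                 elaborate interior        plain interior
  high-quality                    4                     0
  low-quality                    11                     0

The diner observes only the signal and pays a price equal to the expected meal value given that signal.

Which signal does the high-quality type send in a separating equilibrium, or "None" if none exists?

None

Try high-quality → elaborate interior, low-quality → plain interior:
  If types separate, elaborate interior earns payment 75 and plain interior earns 43.
  High-quality: elaborate interior gives 75 − 4 = 71; plain interior gives 43 − 0 = 43. No deviation. ✓
  Low-quality: plain interior gives 43 − 0 = 43; elaborate interior gives 75 − 11 = 64. Would deviate. ✗
Try high-quality → plain interior, low-quality → elaborate interior:
  If types separate, plain interior earns payment 75 and elaborate interior earns 43.
  High-quality: plain interior gives 75 − 0 = 75; elaborate interior gives 43 − 4 = 39. No deviation. ✓
  Low-quality: elaborate interior gives 43 − 11 = 32; plain interior gives 75 − 0 = 75. Would deviate. ✗
Neither assignment is incentive-compatible.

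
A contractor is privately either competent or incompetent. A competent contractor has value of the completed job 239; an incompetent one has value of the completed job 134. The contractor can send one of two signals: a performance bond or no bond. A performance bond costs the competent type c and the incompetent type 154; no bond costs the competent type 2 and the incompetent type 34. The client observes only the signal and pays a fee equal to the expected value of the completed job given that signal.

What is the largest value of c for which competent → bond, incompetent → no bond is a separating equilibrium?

107

Under separation: bond → competent (pays 239); no bond → incompetent (pays 134).
Incompetent: 134 − 34 = 100 ≥ 239 − 154 = 85. Holds regardless of c. ✓
Competent: 239 − c ≥ 134 − 2, so c ≤ 239 − 132 = 107.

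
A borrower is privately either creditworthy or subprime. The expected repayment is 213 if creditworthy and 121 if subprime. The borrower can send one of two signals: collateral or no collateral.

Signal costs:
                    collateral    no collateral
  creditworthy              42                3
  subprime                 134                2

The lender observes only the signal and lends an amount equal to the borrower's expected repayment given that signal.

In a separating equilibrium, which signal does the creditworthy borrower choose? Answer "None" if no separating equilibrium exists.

Try creditworthy → collateral, subprime → no collateral:
  If types separate, collateral earns payment 213 and no collateral earns 121.
  Creditworthy: collateral gives 213 − 42 = 171; no collateral gives 121 − 3 = 118. No deviation. ✓
  Subprime: no collateral gives 121 − 2 = 119; collateral gives 213 − 134 = 79. No deviation. ✓
Both hold — the creditworthy type sends collateral.

collateral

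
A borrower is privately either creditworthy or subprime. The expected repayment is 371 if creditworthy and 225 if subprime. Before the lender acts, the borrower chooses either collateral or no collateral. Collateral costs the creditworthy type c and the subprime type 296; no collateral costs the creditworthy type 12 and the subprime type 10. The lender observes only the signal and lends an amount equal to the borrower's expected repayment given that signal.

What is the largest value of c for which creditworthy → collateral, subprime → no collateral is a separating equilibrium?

Under separation: collateral → creditworthy (pays 371); no collateral → subprime (pays 225).
Subprime: 225 − 10 = 215 ≥ 371 − 296 = 75. Holds regardless of c. ✓
Creditworthy: 371 − c ≥ 225 − 12, so c ≤ 371 − 213 = 158.

158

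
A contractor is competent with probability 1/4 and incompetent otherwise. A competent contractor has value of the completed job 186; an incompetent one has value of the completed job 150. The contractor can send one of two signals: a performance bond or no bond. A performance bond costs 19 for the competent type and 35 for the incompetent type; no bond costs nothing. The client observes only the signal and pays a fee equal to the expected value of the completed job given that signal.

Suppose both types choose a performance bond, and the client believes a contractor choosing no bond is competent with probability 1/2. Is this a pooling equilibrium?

No

At the pooled signal (bond) the client holds the prior 1/4 and pays 1/4·186 + 3/4·150 = 159. Off-path (no bond) belief 1/2 gives 1/2·186 + 1/2·150 = 168.
Competent: bond gives 159 − 19 = 140; no bond gives 168 − 0 = 168. Deviates. ✗
Incompetent: bond gives 159 − 35 = 124; no bond gives 168 − 0 = 168. Deviates. ✗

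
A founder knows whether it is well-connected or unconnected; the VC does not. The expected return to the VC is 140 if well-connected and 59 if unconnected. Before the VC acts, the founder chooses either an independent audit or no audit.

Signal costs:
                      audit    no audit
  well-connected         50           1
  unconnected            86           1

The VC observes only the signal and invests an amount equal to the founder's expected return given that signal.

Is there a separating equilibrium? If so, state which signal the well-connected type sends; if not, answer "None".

audit

Try well-connected → audit, unconnected → no audit:
  If types separate, audit earns payment 140 and no audit earns 59.
  Well-connected: audit gives 140 − 50 = 90; no audit gives 59 − 1 = 58. No deviation. ✓
  Unconnected: no audit gives 59 − 1 = 58; audit gives 140 − 86 = 54. No deviation. ✓
Both hold — the well-connected type sends audit.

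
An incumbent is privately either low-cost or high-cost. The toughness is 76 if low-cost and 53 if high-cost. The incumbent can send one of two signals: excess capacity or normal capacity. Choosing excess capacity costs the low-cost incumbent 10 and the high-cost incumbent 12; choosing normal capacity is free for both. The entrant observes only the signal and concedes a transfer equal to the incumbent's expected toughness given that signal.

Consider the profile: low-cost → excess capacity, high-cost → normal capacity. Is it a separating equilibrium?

No

If types separate, excess capacity earns payment 76 and normal capacity earns 53.
Low-cost: excess capacity gives 76 − 10 = 66; normal capacity gives 53 − 0 = 53. No deviation. ✓
High-cost: normal capacity gives 53 − 0 = 53; excess capacity gives 76 − 12 = 64. Would deviate. ✗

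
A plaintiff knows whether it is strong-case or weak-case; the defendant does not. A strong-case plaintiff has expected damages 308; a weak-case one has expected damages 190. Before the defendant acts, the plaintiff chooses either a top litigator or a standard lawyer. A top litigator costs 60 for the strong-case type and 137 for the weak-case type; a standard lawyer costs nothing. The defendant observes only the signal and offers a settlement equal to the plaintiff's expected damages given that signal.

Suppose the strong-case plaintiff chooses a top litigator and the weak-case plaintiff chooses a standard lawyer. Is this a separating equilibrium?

If types separate, top litigator earns payment 308 and standard lawyer earns 190.
Strong-case: top litigator gives 308 − 60 = 248; standard lawyer gives 190 − 0 = 190. No deviation. ✓
Weak-case: standard lawyer gives 190 − 0 = 190; top litigator gives 308 − 137 = 171. No deviation. ✓
Both incentive constraints hold.

Yes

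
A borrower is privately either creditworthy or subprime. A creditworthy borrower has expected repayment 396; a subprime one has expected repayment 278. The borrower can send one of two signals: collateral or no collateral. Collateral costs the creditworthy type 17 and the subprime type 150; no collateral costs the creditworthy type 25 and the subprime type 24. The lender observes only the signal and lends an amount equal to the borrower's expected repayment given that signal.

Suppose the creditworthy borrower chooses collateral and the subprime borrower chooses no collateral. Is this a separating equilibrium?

Yes

If types separate, collateral earns payment 396 and no collateral earns 278.
Creditworthy: collateral gives 396 − 17 = 379; no collateral gives 278 − 25 = 253. No deviation. ✓
Subprime: no collateral gives 278 − 24 = 254; collateral gives 396 − 150 = 246. No deviation. ✓
Both incentive constraints hold.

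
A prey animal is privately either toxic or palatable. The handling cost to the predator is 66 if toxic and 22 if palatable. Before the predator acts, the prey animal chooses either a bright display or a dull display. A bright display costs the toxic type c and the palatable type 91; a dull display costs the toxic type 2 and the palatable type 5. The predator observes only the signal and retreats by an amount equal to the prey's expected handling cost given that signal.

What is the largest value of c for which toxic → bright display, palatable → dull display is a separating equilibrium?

Under separation: bright display → toxic (pays 66); dull display → palatable (pays 22).
Palatable: 22 − 5 = 17 ≥ 66 − 91 = -25. Holds regardless of c. ✓
Toxic: 66 − c ≥ 22 − 2, so c ≤ 66 − 20 = 46.

46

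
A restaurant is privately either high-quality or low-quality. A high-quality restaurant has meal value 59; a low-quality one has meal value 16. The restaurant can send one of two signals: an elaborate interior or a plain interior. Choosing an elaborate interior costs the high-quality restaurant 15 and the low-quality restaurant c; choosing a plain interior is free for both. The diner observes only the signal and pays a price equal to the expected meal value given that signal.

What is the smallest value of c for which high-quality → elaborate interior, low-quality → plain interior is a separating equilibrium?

43

Under separation: elaborate interior → high-quality (pays 59); plain interior → low-quality (pays 16).
High-quality: 59 − 15 = 44 ≥ 16 − 0 = 16. Holds regardless of c. ✓
Low-quality: 16 − 0 ≥ 59 − c, so c ≥ 59 − 16 = 43.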